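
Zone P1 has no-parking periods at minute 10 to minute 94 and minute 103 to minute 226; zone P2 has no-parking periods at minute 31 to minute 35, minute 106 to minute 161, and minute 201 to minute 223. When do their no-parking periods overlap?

minute 31 to minute 35, minute 106 to minute 161, minute 201 to minute 223

minute 10 to minute 94 meets the second set on minute 31 to minute 35.
minute 103 to minute 226 meets the second set on minute 106 to minute 161, minute 201 to minute 223.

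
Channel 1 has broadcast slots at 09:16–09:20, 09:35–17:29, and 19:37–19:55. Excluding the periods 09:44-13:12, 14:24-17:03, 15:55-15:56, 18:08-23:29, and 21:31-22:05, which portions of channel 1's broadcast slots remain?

B, merged: 09:44–13:12, 14:24–17:03, 18:08–23:29.
09:16–09:20 is untouched.
09:35–17:29 with B removed leaves 09:35–09:44, 13:12–14:24, 17:03–17:29.
19:37–19:55 lies entirely inside B → drops out.

09:16–09:20, 09:35–09:44, 13:12–14:24, 17:03–17:29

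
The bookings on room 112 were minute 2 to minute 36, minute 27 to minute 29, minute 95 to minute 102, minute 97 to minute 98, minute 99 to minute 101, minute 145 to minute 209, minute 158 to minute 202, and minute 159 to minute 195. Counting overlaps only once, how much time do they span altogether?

105 minutes

Merged: minute 2 to minute 36, minute 95 to minute 102, minute 145 to minute 209.
Lengths: 34 minutes + 7 minutes + 64 minutes = 105 minutes.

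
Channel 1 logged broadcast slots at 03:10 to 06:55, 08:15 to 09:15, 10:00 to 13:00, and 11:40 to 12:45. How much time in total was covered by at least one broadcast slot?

Merged: 03:10–06:55, 08:15–09:15, 10:00–13:00.
Lengths: 3 h 45 min + 1 h + 3 h = 7 h 45 min.

7 h 45 min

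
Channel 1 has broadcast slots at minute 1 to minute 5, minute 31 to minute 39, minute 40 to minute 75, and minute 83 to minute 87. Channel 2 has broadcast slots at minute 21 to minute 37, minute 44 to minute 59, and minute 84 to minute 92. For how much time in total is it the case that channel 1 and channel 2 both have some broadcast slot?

24 minutes

A ∩ B = minute 31 to minute 37, minute 44 to minute 59, minute 84 to minute 87.
Total: 6 minutes + 15 minutes + 3 minutes = 24 minutes.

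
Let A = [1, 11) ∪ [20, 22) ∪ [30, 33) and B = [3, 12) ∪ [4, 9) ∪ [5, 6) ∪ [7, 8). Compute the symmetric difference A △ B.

[1, 3) ∪ [11, 12) ∪ [20, 22) ∪ [30, 33)

Merge the second list: [3, 12).
A but not B: [1, 3), [20, 22), [30, 33).
B but not A: [11, 12).
Combining gives A △ B.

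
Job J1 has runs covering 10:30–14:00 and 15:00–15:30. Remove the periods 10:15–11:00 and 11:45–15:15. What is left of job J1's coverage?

11:00–11:45, 15:15–15:30

10:30–14:00 minus B → 11:00–11:45.
15:00–15:30 minus B → 15:15–15:30.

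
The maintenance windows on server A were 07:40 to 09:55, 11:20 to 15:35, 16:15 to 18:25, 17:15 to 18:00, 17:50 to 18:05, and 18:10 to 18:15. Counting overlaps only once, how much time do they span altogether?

Merged: 07:40–09:55, 11:20–15:35, 16:15–18:25.
Lengths: 2 h 15 min + 4 h 15 min + 2 h 10 min = 8 h 40 min.

8 h 40 min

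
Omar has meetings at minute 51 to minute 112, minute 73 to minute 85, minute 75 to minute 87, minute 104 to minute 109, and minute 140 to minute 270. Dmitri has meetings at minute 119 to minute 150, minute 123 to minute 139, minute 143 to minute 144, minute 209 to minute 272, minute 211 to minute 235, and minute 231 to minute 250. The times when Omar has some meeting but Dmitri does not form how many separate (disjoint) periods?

Merge the first list: minute 51 to minute 112, minute 140 to minute 270.
Merge the second list: minute 119 to minute 150, minute 209 to minute 272.
A \ B = minute 51 to minute 112, minute 150 to minute 209.
That is 2 disjoint pieces.

2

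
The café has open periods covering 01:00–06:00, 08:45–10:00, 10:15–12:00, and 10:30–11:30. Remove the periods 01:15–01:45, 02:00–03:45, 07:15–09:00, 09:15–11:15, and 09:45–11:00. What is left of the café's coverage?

Merge the first list: 01:00-06:00, 08:45-10:00, 10:15-12:00.
Merge the second list: 01:15-01:45, 02:00-03:45, 07:15-09:00, 09:15-11:15.
01:00-06:00 minus B → 01:00-01:15, 01:45-02:00, 03:45-06:00.
08:45-10:00 minus B → 09:00-09:15.
10:15-12:00 minus B → 11:15-12:00.

01:00-01:15, 01:45-02:00, 03:45-06:00, 09:00-09:15, 11:15-12:00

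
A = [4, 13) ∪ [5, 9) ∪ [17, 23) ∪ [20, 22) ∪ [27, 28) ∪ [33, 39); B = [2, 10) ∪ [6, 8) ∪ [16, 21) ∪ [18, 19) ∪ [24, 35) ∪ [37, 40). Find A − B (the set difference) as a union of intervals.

A, merged: [4, 13), [17, 23), [27, 28), [33, 39).
B, merged: [2, 10), [16, 21), [24, 35), [37, 40).
[4, 13) with B removed leaves [10, 13).
[17, 23) with B removed leaves [21, 23).
[27, 28) lies entirely inside B → drops out.
[33, 39) with B removed leaves [35, 37).

[10, 13) ∪ [21, 23) ∪ [35, 37)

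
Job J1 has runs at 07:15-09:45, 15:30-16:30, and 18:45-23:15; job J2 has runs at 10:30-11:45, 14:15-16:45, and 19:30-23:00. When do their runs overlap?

15:30-16:30, 19:30-23:00

07:15-09:45 falls entirely outside B.
15:30-16:30 overlaps B on 15:30-16:30.
18:45-23:15 overlaps B on 19:30-23:00.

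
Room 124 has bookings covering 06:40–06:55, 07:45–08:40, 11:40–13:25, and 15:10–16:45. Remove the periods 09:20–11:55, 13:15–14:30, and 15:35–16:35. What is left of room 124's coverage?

06:40-06:55 is untouched.
07:45-08:40 is untouched.
11:40-13:25 with B removed leaves 11:55-13:15.
15:10-16:45 with B removed leaves 15:10-15:35, 16:35-16:45.

06:40-06:55, 07:45-08:40, 11:55-13:15, 15:10-15:35, 16:35-16:45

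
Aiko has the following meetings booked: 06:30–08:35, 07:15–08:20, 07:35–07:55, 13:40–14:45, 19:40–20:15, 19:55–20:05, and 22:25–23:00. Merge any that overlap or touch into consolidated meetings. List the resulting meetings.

07:15-08:20 overlaps/touches 06:30-08:35 → extend to 06:30-08:35.
07:35-07:55 overlaps/touches 06:30-08:35 → extend to 06:30-08:35.
13:40-14:45 is disjoint → start new block.
19:40-20:15 is disjoint → start new block.
19:55-20:05 overlaps/touches 19:40-20:15 → extend to 19:40-20:15.
22:25-23:00 is disjoint → start new block.

06:30-08:35, 13:40-14:45, 19:40-20:15, 22:25-23:00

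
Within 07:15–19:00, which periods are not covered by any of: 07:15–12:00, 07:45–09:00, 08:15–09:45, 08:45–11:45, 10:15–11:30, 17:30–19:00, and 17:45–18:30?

After merging, the occupied span is 07:15-12:00, 17:30-19:00.
Complement within 07:15-19:00: 12:00-17:30.

12:00-17:30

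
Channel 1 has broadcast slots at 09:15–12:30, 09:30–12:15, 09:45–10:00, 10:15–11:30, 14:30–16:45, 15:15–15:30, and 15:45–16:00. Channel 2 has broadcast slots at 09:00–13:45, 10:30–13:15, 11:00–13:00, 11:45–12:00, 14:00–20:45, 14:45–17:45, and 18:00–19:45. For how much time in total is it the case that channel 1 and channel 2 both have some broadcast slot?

5 h 30 min

First set merges to 09:15–12:30, 14:30–16:45.
Second set merges to 09:00–13:45, 14:00–20:45.
A ∩ B = 09:15–12:30, 14:30–16:45.
Total: 3 h 15 min + 2 h 15 min = 5 h 30 min.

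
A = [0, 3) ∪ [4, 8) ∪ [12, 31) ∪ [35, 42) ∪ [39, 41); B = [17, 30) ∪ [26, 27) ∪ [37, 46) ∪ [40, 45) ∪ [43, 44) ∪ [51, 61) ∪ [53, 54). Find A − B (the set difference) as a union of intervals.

[0, 3) ∪ [4, 8) ∪ [12, 17) ∪ [30, 31) ∪ [35, 37)

First set merges to [0, 3), [4, 8), [12, 31), [35, 42).
Second set merges to [17, 30), [37, 46), [51, 61).
[0, 3) is untouched.
[4, 8) is untouched.
[12, 31) with B removed leaves [12, 17), [30, 31).
[35, 42) with B removed leaves [35, 37).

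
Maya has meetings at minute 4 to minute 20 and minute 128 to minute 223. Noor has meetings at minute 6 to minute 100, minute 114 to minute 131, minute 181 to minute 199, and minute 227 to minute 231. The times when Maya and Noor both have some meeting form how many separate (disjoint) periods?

3

A ∩ B = minute 6 to minute 20, minute 128 to minute 131, minute 181 to minute 199.
That is 3 disjoint pieces.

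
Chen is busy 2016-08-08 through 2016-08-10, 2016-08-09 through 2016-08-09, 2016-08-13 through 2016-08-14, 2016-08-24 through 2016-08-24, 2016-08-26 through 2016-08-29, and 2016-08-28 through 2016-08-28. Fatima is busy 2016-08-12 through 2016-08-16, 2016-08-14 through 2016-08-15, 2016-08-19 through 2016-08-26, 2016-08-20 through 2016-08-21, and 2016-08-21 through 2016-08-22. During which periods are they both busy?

2016-08-13 through 2016-08-14, 2016-08-24 through 2016-08-24, 2016-08-26 through 2016-08-26

A, merged: 2016-08-08 through 2016-08-10, 2016-08-13 through 2016-08-14, 2016-08-24 through 2016-08-24, 2016-08-26 through 2016-08-29.
B, merged: 2016-08-12 through 2016-08-16, 2016-08-19 through 2016-08-26.
2016-08-08 through 2016-08-10 meets no B interval.
2016-08-13 through 2016-08-14 ∩ B → 2016-08-13 through 2016-08-14.
2016-08-24 through 2016-08-24 ∩ B → 2016-08-24 through 2016-08-24.
2016-08-26 through 2016-08-29 ∩ B → 2016-08-26 through 2016-08-26.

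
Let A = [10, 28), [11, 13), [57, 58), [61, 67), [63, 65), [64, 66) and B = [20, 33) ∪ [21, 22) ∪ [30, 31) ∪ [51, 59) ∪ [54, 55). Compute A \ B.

[10, 20) ∪ [61, 67)

First set merges to [10, 28), [57, 58), [61, 67).
Second set merges to [20, 33), [51, 59).
[10, 28) with B removed leaves [10, 20).
[57, 58) lies entirely inside B → drops out.
[61, 67) is untouched.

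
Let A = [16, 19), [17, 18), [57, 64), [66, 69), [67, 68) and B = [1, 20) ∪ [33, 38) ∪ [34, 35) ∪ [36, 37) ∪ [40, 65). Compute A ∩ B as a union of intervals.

[16, 19) ∪ [57, 64)

A, merged: [16, 19), [57, 64), [66, 69).
B, merged: [1, 20), [33, 38), [40, 65).
[16, 19) ∩ B → [16, 19).
[57, 64) ∩ B → [57, 64).
[66, 69) meets no B interval.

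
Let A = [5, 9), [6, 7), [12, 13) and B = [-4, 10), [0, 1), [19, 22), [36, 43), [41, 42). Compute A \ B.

[12, 13)

First set merges to [5, 9), [12, 13).
Second set merges to [-4, 10), [19, 22), [36, 43).
[5, 9): fully covered by B → removed.
[12, 13): no B overlap → unchanged.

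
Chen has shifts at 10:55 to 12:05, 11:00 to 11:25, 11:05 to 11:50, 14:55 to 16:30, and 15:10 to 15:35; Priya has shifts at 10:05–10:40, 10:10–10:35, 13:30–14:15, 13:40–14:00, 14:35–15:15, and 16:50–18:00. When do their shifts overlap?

14:55-15:15

Merge the first list: 10:55-12:05, 14:55-16:30.
Merge the second list: 10:05-10:40, 13:30-14:15, 14:35-15:15, 16:50-18:00.
10:55-12:05 meets no B interval.
14:55-16:30 ∩ B → 14:55-15:15.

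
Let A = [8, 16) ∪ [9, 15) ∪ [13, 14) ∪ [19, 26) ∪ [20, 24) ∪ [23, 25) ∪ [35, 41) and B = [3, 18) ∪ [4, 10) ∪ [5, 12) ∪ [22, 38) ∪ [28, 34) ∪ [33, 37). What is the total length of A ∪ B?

37

A, merged: [8, 16), [19, 26), [35, 41).
B, merged: [3, 18), [22, 38).
A ∪ B = [3, 18), [19, 41).
Total: 15 + 22 = 37.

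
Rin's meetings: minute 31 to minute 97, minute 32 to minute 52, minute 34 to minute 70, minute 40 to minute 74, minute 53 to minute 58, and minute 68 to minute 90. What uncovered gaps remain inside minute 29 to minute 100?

Covered (merged): minute 31 to minute 97.
Gaps within minute 29 to minute 100: minute 29 to minute 31, minute 97 to minute 100.

minute 29 to minute 31, minute 97 to minute 100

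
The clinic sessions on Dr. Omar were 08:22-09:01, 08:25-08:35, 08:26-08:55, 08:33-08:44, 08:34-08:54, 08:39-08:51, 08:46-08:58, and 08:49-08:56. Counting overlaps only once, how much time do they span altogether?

39 min

Merged: 08:22-09:01.
Length: 39 min.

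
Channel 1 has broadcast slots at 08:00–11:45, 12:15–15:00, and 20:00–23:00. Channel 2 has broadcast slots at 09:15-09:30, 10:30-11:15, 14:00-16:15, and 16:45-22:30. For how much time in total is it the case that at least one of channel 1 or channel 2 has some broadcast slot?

14 h

A ∪ B = 08:00–11:45, 12:15–16:15, 16:45–23:00.
Total: 3 h 45 min + 4 h + 6 h 15 min = 14 h.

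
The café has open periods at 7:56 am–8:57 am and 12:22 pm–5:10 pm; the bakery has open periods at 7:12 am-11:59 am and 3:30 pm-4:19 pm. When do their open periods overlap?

7:56 am–8:57 am, 3:30 pm–4:19 pm

7:56 am–8:57 am ∩ B → 7:56 am–8:57 am.
12:22 pm–5:10 pm ∩ B → 3:30 pm–4:19 pm.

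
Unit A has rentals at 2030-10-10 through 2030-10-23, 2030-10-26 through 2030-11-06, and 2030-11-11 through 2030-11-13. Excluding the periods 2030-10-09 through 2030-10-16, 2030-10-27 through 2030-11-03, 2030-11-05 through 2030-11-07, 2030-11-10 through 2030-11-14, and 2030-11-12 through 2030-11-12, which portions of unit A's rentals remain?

2030-10-17 through 2030-10-23, 2030-10-26 through 2030-10-26, 2030-11-04 through 2030-11-04

Merge the second list: 2030-10-09 through 2030-10-16, 2030-10-27 through 2030-11-03, 2030-11-05 through 2030-11-07, 2030-11-10 through 2030-11-14.
2030-10-10 through 2030-10-23 \ B = 2030-10-17 through 2030-10-23.
2030-10-26 through 2030-11-06 \ B = 2030-10-26 through 2030-10-26, 2030-11-04 through 2030-11-04.
2030-11-11 through 2030-11-13: entirely removed.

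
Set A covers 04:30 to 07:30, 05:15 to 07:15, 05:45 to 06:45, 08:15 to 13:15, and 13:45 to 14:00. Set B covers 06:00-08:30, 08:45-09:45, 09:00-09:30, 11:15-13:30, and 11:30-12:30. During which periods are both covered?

Merge the first list: 04:30–07:30, 08:15–13:15, 13:45–14:00.
Merge the second list: 06:00–08:30, 08:45–09:45, 11:15–13:30.
04:30–07:30 overlaps B on 06:00–07:30.
08:15–13:15 overlaps B on 08:15–08:30, 08:45–09:45, 11:15–13:15.
13:45–14:00 falls entirely outside B.

06:00–07:30, 08:15–08:30, 08:45–09:45, 11:15–13:15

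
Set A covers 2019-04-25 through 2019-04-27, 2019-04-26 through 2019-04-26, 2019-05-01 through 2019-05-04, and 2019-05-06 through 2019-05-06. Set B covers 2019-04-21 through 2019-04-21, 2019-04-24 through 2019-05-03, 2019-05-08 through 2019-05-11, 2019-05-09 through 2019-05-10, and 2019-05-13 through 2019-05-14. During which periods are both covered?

A, merged: 2019-04-25 through 2019-04-27, 2019-05-01 through 2019-05-04, 2019-05-06 through 2019-05-06.
B, merged: 2019-04-21 through 2019-04-21, 2019-04-24 through 2019-05-03, 2019-05-08 through 2019-05-11, 2019-05-13 through 2019-05-14.
2019-04-25 through 2019-04-27 meets the second set on 2019-04-25 through 2019-04-27.
2019-05-01 through 2019-05-04 meets the second set on 2019-05-01 through 2019-05-03.
2019-05-06 through 2019-05-06: no overlap with the second set.

2019-04-25 through 2019-04-27, 2019-05-01 through 2019-05-03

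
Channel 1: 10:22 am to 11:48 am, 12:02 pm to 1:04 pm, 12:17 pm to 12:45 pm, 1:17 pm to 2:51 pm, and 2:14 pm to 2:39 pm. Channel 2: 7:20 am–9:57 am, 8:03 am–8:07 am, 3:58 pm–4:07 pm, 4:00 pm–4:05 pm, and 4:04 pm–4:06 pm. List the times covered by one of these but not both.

First set merges to 10:22 am-11:48 am, 12:02 pm-1:04 pm, 1:17 pm-2:51 pm.
Second set merges to 7:20 am-9:57 am, 3:58 pm-4:07 pm.
A but not B: 10:22 am-11:48 am, 12:02 pm-1:04 pm, 1:17 pm-2:51 pm.
B but not A: 7:20 am-9:57 am, 3:58 pm-4:07 pm.
Combining gives A △ B.

7:20 am-9:57 am, 10:22 am-11:48 am, 12:02 pm-1:04 pm, 1:17 pm-2:51 pm, 3:58 pm-4:07 pm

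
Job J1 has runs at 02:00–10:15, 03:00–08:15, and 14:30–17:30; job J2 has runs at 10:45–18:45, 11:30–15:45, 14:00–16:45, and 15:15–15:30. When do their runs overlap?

14:30–17:30

First set merges to 02:00–10:15, 14:30–17:30.
Second set merges to 10:45–18:45.
02:00–10:15 meets no B interval.
14:30–17:30 ∩ B → 14:30–17:30.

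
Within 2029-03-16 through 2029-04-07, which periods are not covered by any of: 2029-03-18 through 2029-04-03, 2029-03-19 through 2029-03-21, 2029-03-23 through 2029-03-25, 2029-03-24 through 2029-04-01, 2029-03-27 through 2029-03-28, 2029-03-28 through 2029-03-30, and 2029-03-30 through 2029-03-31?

2029-03-16 through 2029-03-17, 2029-04-04 through 2029-04-07

After merging, the occupied span is 2029-03-18 through 2029-04-03.
Gaps within 2029-03-16 through 2029-04-07: 2029-03-16 through 2029-03-17, 2029-04-04 through 2029-04-07.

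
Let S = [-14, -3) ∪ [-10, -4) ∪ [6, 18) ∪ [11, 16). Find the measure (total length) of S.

23

Merged: [-14, -3), [6, 18).
Lengths: 11 + 12 = 23.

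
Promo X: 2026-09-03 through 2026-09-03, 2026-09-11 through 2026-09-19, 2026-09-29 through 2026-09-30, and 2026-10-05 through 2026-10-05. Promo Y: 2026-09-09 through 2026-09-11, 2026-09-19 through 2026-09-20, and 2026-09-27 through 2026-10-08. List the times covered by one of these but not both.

A \ B = 2026-09-03 through 2026-09-03, 2026-09-12 through 2026-09-18.
B \ A = 2026-09-09 through 2026-09-10, 2026-09-20 through 2026-09-20, 2026-09-27 through 2026-09-28, 2026-10-01 through 2026-10-04, 2026-10-06 through 2026-10-08.
Union of the two gives the symmetric difference.

2026-09-03 through 2026-09-03, 2026-09-09 through 2026-09-10, 2026-09-12 through 2026-09-18, 2026-09-20 through 2026-09-20, 2026-09-27 through 2026-09-28, 2026-10-01 through 2026-10-04, 2026-10-06 through 2026-10-08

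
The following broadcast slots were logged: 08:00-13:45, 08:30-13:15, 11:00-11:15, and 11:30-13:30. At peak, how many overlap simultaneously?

At 11:00, 3 of the intervals are simultaneously active.
No point has more.

3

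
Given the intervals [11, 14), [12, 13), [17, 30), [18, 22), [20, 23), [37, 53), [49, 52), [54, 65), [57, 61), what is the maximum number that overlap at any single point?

Walk the sorted start/end points keeping a running depth.
The depth first hits 3 at 20.

3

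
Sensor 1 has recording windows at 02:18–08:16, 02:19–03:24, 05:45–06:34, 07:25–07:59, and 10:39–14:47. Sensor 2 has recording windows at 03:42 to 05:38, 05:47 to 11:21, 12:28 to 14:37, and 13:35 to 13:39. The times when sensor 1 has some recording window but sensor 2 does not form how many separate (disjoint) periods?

A, merged: 02:18–08:16, 10:39–14:47.
B, merged: 03:42–05:38, 05:47–11:21, 12:28–14:37.
A \ B = 02:18–03:42, 05:38–05:47, 11:21–12:28, 14:37–14:47.
That is 4 disjoint pieces.

4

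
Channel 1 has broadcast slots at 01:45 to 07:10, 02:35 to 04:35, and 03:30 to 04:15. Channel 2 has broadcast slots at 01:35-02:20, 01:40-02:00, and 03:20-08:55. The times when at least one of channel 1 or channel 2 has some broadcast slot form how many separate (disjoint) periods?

1

Merge the first list: 01:45–07:10.
Merge the second list: 01:35–02:20, 03:20–08:55.
A ∪ B = 01:35–08:55.
That is 1 disjoint piece.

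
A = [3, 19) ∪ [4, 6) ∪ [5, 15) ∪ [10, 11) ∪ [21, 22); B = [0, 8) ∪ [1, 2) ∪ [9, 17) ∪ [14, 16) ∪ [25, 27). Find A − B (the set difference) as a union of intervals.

[8, 9) ∪ [17, 19) ∪ [21, 22)

First set merges to [3, 19), [21, 22).
Second set merges to [0, 8), [9, 17), [25, 27).
[3, 19) with B removed leaves [8, 9), [17, 19).
[21, 22) is untouched.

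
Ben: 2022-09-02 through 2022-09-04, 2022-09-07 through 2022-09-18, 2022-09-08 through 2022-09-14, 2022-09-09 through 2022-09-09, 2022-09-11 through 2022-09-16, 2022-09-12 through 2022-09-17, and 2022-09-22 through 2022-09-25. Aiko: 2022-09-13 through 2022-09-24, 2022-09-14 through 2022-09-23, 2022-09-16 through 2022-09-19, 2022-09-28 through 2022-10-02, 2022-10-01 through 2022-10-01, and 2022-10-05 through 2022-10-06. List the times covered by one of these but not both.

A, merged: 2022-09-02 through 2022-09-04, 2022-09-07 through 2022-09-18, 2022-09-22 through 2022-09-25.
B, merged: 2022-09-13 through 2022-09-24, 2022-09-28 through 2022-10-02, 2022-10-05 through 2022-10-06.
A but not B: 2022-09-02 through 2022-09-04, 2022-09-07 through 2022-09-12, 2022-09-25 through 2022-09-25.
B but not A: 2022-09-19 through 2022-09-21, 2022-09-28 through 2022-10-02, 2022-10-05 through 2022-10-06.
Combining gives A △ B.

2022-09-02 through 2022-09-04, 2022-09-07 through 2022-09-12, 2022-09-19 through 2022-09-21, 2022-09-25 through 2022-09-25, 2022-09-28 through 2022-10-02, 2022-10-05 through 2022-10-06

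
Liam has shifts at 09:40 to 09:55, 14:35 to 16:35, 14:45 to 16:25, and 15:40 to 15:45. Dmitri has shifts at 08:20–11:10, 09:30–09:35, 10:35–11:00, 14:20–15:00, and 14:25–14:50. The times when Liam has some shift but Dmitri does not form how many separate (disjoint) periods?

First set merges to 09:40–09:55, 14:35–16:35.
Second set merges to 08:20–11:10, 14:20–15:00.
A \ B = 15:00–16:35.
That is 1 disjoint piece.

1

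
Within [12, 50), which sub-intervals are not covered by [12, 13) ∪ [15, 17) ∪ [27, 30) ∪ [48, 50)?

[13, 15) ∪ [17, 27) ∪ [30, 48)

Covered (merged): [12, 13), [15, 17), [27, 30), [48, 50).
Gaps within [12, 50): [13, 15), [17, 27), [30, 48).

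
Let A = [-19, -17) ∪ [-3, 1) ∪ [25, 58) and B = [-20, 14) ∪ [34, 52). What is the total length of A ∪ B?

67

A ∪ B = [-20, 14), [25, 58).
Total: 34 + 33 = 67.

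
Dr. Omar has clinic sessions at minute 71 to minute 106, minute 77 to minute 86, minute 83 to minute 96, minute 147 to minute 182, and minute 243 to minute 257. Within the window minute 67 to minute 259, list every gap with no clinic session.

minute 67 to minute 71, minute 106 to minute 147, minute 182 to minute 243, minute 257 to minute 259

After merging, the occupied span is minute 71 to minute 106, minute 147 to minute 182, minute 243 to minute 257.
Complement within minute 67 to minute 259: minute 67 to minute 71, minute 106 to minute 147, minute 182 to minute 243, minute 257 to minute 259.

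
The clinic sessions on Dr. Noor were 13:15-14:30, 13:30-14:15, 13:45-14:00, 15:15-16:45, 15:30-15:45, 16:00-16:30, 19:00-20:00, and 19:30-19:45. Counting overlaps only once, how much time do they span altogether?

3 h 45 min

Merged: 13:15–14:30, 15:15–16:45, 19:00–20:00.
Lengths: 1 h 15 min + 1 h 30 min + 1 h = 3 h 45 min.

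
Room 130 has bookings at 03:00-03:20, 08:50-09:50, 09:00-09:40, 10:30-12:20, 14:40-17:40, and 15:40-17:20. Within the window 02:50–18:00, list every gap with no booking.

The merged coverage is 03:00-03:20, 08:50-09:50, 10:30-12:20, 14:40-17:40.
Complement within 02:50-18:00: 02:50-03:00, 03:20-08:50, 09:50-10:30, 12:20-14:40, 17:40-18:00.

02:50-03:00, 03:20-08:50, 09:50-10:30, 12:20-14:40, 17:40-18:00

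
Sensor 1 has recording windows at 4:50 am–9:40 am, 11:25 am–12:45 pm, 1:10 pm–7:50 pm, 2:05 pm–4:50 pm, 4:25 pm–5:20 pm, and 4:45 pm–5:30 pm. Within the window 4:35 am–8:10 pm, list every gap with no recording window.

After merging, the occupied span is 4:50 am-9:40 am, 11:25 am-12:45 pm, 1:10 pm-7:50 pm.
Gaps within 4:35 am-8:10 pm: 4:35 am-4:50 am, 9:40 am-11:25 am, 12:45 pm-1:10 pm, 7:50 pm-8:10 pm.

4:35 am-4:50 am, 9:40 am-11:25 am, 12:45 pm-1:10 pm, 7:50 pm-8:10 pm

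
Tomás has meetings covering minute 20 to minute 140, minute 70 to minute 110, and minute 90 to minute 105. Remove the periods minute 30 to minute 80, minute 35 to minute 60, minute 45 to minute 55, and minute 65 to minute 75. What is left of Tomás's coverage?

First set merges to minute 20 to minute 140.
Second set merges to minute 30 to minute 80.
minute 20 to minute 140 minus B → minute 20 to minute 30, minute 80 to minute 140.

minute 20 to minute 30, minute 80 to minute 140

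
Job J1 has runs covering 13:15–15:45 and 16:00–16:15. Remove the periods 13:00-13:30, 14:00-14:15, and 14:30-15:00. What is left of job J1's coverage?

13:30-14:00, 14:15-14:30, 15:00-15:45, 16:00-16:15

13:15-15:45 minus B → 13:30-14:00, 14:15-14:30, 15:00-15:45.
16:00-16:15: no B overlap → unchanged.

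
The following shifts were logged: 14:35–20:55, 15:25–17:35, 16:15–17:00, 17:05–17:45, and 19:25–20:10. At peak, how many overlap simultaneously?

3

At 16:15, 3 of the intervals are simultaneously active.
No point has more.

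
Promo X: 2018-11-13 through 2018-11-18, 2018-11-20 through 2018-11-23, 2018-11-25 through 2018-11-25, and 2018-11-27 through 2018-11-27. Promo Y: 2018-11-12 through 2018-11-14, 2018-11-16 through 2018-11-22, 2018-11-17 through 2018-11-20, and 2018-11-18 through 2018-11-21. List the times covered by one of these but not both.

2018-11-12 through 2018-11-12, 2018-11-15 through 2018-11-15, 2018-11-19 through 2018-11-19, 2018-11-23 through 2018-11-23, 2018-11-25 through 2018-11-25, 2018-11-27 through 2018-11-27

Merge the second list: 2018-11-12 through 2018-11-14, 2018-11-16 through 2018-11-22.
A but not B: 2018-11-15 through 2018-11-15, 2018-11-23 through 2018-11-23, 2018-11-25 through 2018-11-25, 2018-11-27 through 2018-11-27.
B but not A: 2018-11-12 through 2018-11-12, 2018-11-19 through 2018-11-19.
Combining gives A △ B.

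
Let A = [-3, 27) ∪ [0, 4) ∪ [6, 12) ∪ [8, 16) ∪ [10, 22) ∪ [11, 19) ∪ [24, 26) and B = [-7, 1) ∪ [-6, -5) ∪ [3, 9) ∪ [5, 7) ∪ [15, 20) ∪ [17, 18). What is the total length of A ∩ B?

15

A, merged: [-3, 27).
B, merged: [-7, 1), [3, 9), [15, 20).
A ∩ B = [-3, 1), [3, 9), [15, 20).
Total: 4 + 6 + 5 = 15.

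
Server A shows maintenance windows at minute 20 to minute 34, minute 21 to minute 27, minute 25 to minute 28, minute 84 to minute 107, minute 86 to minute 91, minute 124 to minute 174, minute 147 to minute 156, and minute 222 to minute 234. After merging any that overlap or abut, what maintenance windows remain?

minute 21 to minute 27 overlaps/touches minute 20 to minute 34 → extend to minute 20 to minute 34.
minute 25 to minute 28 overlaps/touches minute 20 to minute 34 → extend to minute 20 to minute 34.
minute 84 to minute 107 is disjoint → start new block.
minute 86 to minute 91 overlaps/touches minute 84 to minute 107 → extend to minute 84 to minute 107.
minute 124 to minute 174 is disjoint → start new block.
minute 147 to minute 156 overlaps/touches minute 124 to minute 174 → extend to minute 124 to minute 174.
minute 222 to minute 234 is disjoint → start new block.

minute 20 to minute 34, minute 84 to minute 107, minute 124 to minute 174, minute 222 to minute 234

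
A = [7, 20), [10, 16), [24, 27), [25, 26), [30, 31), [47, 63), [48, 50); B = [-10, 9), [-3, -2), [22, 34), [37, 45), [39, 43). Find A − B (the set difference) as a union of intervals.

Merge the first list: [7, 20), [24, 27), [30, 31), [47, 63).
Merge the second list: [-10, 9), [22, 34), [37, 45).
[7, 20) with B removed leaves [9, 20).
[24, 27) lies entirely inside B → drops out.
[30, 31) lies entirely inside B → drops out.
[47, 63) is untouched.

[9, 20) ∪ [47, 63)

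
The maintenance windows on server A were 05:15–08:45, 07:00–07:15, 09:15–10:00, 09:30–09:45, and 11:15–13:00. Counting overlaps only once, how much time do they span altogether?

6 h

Merged: 05:15-08:45, 09:15-10:00, 11:15-13:00.
Lengths: 3 h 30 min + 45 min + 1 h 45 min = 6 h.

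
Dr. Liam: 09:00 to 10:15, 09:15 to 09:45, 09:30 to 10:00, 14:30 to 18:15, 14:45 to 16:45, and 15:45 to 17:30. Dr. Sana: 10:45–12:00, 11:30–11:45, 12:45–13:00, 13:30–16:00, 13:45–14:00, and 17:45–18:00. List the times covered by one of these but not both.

09:00–10:15, 10:45–12:00, 12:45–13:00, 13:30–14:30, 16:00–17:45, 18:00–18:15

A, merged: 09:00–10:15, 14:30–18:15.
B, merged: 10:45–12:00, 12:45–13:00, 13:30–16:00, 17:45–18:00.
A but not B: 09:00–10:15, 16:00–17:45, 18:00–18:15.
B but not A: 10:45–12:00, 12:45–13:00, 13:30–14:30.
Combining gives A △ B.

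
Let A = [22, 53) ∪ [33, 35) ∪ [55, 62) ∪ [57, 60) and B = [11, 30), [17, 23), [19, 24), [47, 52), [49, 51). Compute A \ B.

Merge the first list: [22, 53), [55, 62).
Merge the second list: [11, 30), [47, 52).
[22, 53) with B removed leaves [30, 47), [52, 53).
[55, 62) is untouched.

[30, 47) ∪ [52, 53) ∪ [55, 62)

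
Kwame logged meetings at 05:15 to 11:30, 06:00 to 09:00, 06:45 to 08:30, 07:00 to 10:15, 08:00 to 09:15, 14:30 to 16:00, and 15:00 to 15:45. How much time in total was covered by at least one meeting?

Merged: 05:15–11:30, 14:30–16:00.
Lengths: 6 h 15 min + 1 h 30 min = 7 h 45 min.

7 h 45 min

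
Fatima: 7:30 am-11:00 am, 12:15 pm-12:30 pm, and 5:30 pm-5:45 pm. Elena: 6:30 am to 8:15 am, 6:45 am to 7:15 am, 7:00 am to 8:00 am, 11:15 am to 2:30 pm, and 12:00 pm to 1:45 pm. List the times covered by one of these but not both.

B, merged: 6:30 am–8:15 am, 11:15 am–2:30 pm.
A \ B = 8:15 am–11:00 am, 5:30 pm–5:45 pm.
B \ A = 6:30 am–7:30 am, 11:15 am–12:15 pm, 12:30 pm–2:30 pm.
Union of the two gives the symmetric difference.

6:30 am–7:30 am, 8:15 am–11:00 am, 11:15 am–12:15 pm, 12:30 pm–2:30 pm, 5:30 pm–5:45 pm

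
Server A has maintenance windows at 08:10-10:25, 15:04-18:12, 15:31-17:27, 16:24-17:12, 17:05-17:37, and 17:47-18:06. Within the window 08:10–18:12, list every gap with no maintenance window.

Covered (merged): 08:10–10:25, 15:04–18:12.
Gaps within 08:10–18:12: 10:25–15:04.

10:25–15:04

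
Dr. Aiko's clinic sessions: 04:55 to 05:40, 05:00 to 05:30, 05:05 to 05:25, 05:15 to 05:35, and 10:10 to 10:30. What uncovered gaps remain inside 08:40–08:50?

The merged coverage is 04:55–05:40, 10:10–10:30.
Gaps within 08:40–08:50: 08:40–08:50.

08:40–08:50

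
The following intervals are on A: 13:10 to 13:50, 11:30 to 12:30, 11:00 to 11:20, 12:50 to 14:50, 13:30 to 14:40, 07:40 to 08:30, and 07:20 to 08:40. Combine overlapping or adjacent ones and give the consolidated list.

07:20-08:40, 11:00-11:20, 11:30-12:30, 12:50-14:50

Sort by start: 07:20-08:40, 07:40-08:30, 11:00-11:20, 11:30-12:30, 12:50-14:50, 13:10-13:50, 13:30-14:40.
07:40-08:30 overlaps/touches 07:20-08:40 → extend to 07:20-08:40.
11:00-11:20 is disjoint → start new block.
11:30-12:30 is disjoint → start new block.
12:50-14:50 is disjoint → start new block.
13:10-13:50 overlaps/touches 12:50-14:50 → extend to 12:50-14:50.
13:30-14:40 overlaps/touches 12:50-14:50 → extend to 12:50-14:50.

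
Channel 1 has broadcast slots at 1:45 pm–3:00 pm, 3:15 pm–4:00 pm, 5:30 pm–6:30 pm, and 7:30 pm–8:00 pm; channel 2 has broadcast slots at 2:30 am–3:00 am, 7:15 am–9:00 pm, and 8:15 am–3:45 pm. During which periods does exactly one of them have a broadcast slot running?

Second set merges to 2:30 am–3:00 am, 7:15 am–9:00 pm.
A \ B = none.
B \ A = 2:30 am–3:00 am, 7:15 am–1:45 pm, 3:00 pm–3:15 pm, 4:00 pm–5:30 pm, 6:30 pm–7:30 pm, 8:00 pm–9:00 pm.
Union of the two gives the symmetric difference.

2:30 am–3:00 am, 7:15 am–1:45 pm, 3:00 pm–3:15 pm, 4:00 pm–5:30 pm, 6:30 pm–7:30 pm, 8:00 pm–9:00 pm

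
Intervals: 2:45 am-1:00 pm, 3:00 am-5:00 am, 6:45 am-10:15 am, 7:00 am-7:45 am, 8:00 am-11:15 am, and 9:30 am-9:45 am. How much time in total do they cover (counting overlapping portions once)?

10 h 15 min

Merged: 2:45 am–1:00 pm.
Length: 10 h 15 min.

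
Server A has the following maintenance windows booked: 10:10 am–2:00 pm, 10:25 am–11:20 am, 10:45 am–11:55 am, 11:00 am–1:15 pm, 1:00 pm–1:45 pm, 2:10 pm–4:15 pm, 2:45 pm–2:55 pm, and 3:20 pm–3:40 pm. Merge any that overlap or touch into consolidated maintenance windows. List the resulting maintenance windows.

10:10 am–2:00 pm, 2:10 pm–4:15 pm

10:25 am–11:20 am overlaps/touches 10:10 am–2:00 pm → extend to 10:10 am–2:00 pm.
10:45 am–11:55 am overlaps/touches 10:10 am–2:00 pm → extend to 10:10 am–2:00 pm.
11:00 am–1:15 pm overlaps/touches 10:10 am–2:00 pm → extend to 10:10 am–2:00 pm.
1:00 pm–1:45 pm overlaps/touches 10:10 am–2:00 pm → extend to 10:10 am–2:00 pm.
2:10 pm–4:15 pm is disjoint → start new block.
2:45 pm–2:55 pm overlaps/touches 2:10 pm–4:15 pm → extend to 2:10 pm–4:15 pm.
3:20 pm–3:40 pm overlaps/touches 2:10 pm–4:15 pm → extend to 2:10 pm–4:15 pm.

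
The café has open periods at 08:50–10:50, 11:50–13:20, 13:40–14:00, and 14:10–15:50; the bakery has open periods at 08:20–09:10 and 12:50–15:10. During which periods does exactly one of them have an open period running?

08:20–08:50, 09:10–10:50, 11:50–12:50, 13:20–13:40, 14:00–14:10, 15:10–15:50

Only in the first: 09:10–10:50, 11:50–12:50, 15:10–15:50.
Only in the second: 08:20–08:50, 13:20–13:40, 14:00–14:10.
Together these are the periods covered by exactly one.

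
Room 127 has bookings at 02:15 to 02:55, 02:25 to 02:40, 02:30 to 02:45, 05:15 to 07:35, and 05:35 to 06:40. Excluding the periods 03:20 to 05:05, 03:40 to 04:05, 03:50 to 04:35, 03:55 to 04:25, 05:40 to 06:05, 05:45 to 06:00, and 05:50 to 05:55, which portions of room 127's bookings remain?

A, merged: 02:15–02:55, 05:15–07:35.
B, merged: 03:20–05:05, 05:40–06:05.
02:15–02:55: nothing removed.
05:15–07:35 \ B = 05:15–05:40, 06:05–07:35.

02:15–02:55, 05:15–05:40, 06:05–07:35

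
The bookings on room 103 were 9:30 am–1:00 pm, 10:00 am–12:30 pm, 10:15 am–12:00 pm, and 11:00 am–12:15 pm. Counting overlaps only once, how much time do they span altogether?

3 h 30 min

Merged: 9:30 am-1:00 pm.
Length: 3 h 30 min.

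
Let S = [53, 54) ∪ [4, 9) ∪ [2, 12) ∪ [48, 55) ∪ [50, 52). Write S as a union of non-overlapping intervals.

Sort by start: [2, 12), [4, 9), [48, 55), [50, 52), [53, 54).
[4, 9) overlaps/touches [2, 12) → extend to [2, 12).
[48, 55) is disjoint → start new block.
[50, 52) overlaps/touches [48, 55) → extend to [48, 55).
[53, 54) overlaps/touches [48, 55) → extend to [48, 55).

[2, 12) ∪ [48, 55)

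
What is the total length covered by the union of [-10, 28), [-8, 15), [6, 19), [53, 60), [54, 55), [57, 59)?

Merged: [-10, 28), [53, 60).
Lengths: 38 + 7 = 45.

45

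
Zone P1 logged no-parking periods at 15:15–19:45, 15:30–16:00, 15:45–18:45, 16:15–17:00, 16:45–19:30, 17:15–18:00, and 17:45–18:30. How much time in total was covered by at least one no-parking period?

4 h 30 min

Merged: 15:15–19:45.
Length: 4 h 30 min.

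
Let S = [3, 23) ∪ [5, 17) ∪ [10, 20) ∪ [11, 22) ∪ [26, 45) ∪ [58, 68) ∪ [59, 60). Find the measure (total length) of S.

49

Merged: [3, 23), [26, 45), [58, 68).
Lengths: 20 + 19 + 10 = 49.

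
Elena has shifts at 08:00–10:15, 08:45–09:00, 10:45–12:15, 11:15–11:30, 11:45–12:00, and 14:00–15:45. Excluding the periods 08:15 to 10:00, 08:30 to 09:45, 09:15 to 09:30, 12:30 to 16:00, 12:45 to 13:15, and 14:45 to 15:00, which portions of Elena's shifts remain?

08:00–08:15, 10:00–10:15, 10:45–12:15

A, merged: 08:00–10:15, 10:45–12:15, 14:00–15:45.
B, merged: 08:15–10:00, 12:30–16:00.
08:00–10:15 with B removed leaves 08:00–08:15, 10:00–10:15.
10:45–12:15 is untouched.
14:00–15:45 lies entirely inside B → drops out.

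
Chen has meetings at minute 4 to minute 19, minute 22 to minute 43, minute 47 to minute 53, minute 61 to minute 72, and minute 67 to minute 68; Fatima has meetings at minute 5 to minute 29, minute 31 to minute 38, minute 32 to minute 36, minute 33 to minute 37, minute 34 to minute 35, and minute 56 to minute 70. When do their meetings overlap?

A, merged: minute 4 to minute 19, minute 22 to minute 43, minute 47 to minute 53, minute 61 to minute 72.
B, merged: minute 5 to minute 29, minute 31 to minute 38, minute 56 to minute 70.
minute 4 to minute 19 ∩ B → minute 5 to minute 19.
minute 22 to minute 43 ∩ B → minute 22 to minute 29, minute 31 to minute 38.
minute 47 to minute 53 meets no B interval.
minute 61 to minute 72 ∩ B → minute 61 to minute 70.

minute 5 to minute 19, minute 22 to minute 29, minute 31 to minute 38, minute 61 to minute 70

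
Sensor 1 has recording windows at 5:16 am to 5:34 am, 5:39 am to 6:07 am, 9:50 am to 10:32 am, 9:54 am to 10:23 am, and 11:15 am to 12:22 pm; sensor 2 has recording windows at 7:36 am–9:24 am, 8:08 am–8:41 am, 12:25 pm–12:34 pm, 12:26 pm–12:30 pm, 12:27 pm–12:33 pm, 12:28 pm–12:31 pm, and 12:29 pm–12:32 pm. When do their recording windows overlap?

none

A, merged: 5:16 am–5:34 am, 5:39 am–6:07 am, 9:50 am–10:32 am, 11:15 am–12:22 pm.
B, merged: 7:36 am–9:24 am, 12:25 pm–12:34 pm.
5:16 am–5:34 am: no overlap with the second set.
5:39 am–6:07 am: no overlap with the second set.
9:50 am–10:32 am: no overlap with the second set.
11:15 am–12:22 pm: no overlap with the second set.
No overlap.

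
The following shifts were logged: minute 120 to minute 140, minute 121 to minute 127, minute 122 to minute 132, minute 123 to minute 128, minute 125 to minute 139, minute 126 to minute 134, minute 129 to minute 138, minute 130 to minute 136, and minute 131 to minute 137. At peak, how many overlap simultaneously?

7

At minute 131, 7 of the intervals are simultaneously active.
No point has more.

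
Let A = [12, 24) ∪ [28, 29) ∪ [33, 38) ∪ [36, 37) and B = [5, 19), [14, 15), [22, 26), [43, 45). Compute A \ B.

[19, 22) ∪ [28, 29) ∪ [33, 38)

A, merged: [12, 24), [28, 29), [33, 38).
B, merged: [5, 19), [22, 26), [43, 45).
[12, 24) minus B → [19, 22).
[28, 29): no B overlap → unchanged.
[33, 38): no B overlap → unchanged.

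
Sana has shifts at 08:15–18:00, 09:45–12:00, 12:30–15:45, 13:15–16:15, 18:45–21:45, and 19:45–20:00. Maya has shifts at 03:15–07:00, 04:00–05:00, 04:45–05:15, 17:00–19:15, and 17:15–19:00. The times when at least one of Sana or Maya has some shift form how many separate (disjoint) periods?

2

Merge the first list: 08:15–18:00, 18:45–21:45.
Merge the second list: 03:15–07:00, 17:00–19:15.
A ∪ B = 03:15–07:00, 08:15–21:45.
That is 2 disjoint pieces.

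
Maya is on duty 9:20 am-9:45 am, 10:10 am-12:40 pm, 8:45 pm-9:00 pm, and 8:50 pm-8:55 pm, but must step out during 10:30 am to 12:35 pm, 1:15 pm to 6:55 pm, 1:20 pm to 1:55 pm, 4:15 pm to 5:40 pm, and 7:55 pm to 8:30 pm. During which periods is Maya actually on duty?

First set merges to 9:20 am–9:45 am, 10:10 am–12:40 pm, 8:45 pm–9:00 pm.
Second set merges to 10:30 am–12:35 pm, 1:15 pm–6:55 pm, 7:55 pm–8:30 pm.
9:20 am–9:45 am: no B overlap → unchanged.
10:10 am–12:40 pm minus B → 10:10 am–10:30 am, 12:35 pm–12:40 pm.
8:45 pm–9:00 pm: no B overlap → unchanged.

9:20 am–9:45 am, 10:10 am–10:30 am, 12:35 pm–12:40 pm, 8:45 pm–9:00 pm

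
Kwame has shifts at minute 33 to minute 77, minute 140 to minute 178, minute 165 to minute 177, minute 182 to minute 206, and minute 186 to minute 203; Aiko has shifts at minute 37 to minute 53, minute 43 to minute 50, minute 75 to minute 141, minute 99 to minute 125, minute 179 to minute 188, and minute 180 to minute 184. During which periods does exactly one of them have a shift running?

First set merges to minute 33 to minute 77, minute 140 to minute 178, minute 182 to minute 206.
Second set merges to minute 37 to minute 53, minute 75 to minute 141, minute 179 to minute 188.
A \ B = minute 33 to minute 37, minute 53 to minute 75, minute 141 to minute 178, minute 188 to minute 206.
B \ A = minute 77 to minute 140, minute 179 to minute 182.
Union of the two gives the symmetric difference.

minute 33 to minute 37, minute 53 to minute 75, minute 77 to minute 140, minute 141 to minute 178, minute 179 to minute 182, minute 188 to minute 206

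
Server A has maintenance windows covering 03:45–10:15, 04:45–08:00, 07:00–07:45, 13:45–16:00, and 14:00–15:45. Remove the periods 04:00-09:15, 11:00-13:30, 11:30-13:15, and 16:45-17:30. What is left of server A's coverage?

03:45–04:00, 09:15–10:15, 13:45–16:00

Merge the first list: 03:45–10:15, 13:45–16:00.
Merge the second list: 04:00–09:15, 11:00–13:30, 16:45–17:30.
03:45–10:15 \ B = 03:45–04:00, 09:15–10:15.
13:45–16:00: nothing removed.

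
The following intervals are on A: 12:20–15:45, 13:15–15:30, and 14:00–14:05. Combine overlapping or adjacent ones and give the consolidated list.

13:15-15:30 overlaps/touches 12:20-15:45 → extend to 12:20-15:45.
14:00-14:05 overlaps/touches 12:20-15:45 → extend to 12:20-15:45.

12:20-15:45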